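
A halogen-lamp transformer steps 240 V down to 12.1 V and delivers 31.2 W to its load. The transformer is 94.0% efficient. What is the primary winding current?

I_p ≈ 0.138 A

P_in = P_out/η = 31.2/0.940 = 33.191 W.
I_p = P_in/V_p = 33.191/240 = 0.138 A.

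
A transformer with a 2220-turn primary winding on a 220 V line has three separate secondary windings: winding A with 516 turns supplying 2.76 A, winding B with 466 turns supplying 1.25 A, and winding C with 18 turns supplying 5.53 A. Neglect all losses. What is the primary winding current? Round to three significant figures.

V_A = 220 × 516/2220 = 51.135 V; V_B = 220 × 466/2220 = 46.180 V; V_C = 220 × 18/2220 = 1.7838 V.
P_out = V_A I_A + V_B I_B + V_C I_C = 51.135×2.76 + 46.180×1.25 + 1.7838×5.53 = 141.13 + 57.725 + 9.8643 = 208.72 W.
Ideal ⇒ P_in = P_out, so I_p = P_out/V_p = 208.72/220 = 0.949 A.

I_p ≈ 0.949 A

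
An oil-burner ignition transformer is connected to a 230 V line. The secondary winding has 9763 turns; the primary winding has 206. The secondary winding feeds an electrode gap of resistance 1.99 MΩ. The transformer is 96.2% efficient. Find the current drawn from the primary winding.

I_p ≈ 0.270 A

V_s = 230 × 9763/206 = 10900 V.
I_s = V_s/R = 10900/(1.99×10^6) = 0.0054776 A.
P_out = V_s I_s = 10900 × 0.0054776 = 59.708 W.
P_in = P_out/η = 59.708/0.962 = 62.067 W.
I_p = P_in/V_p = 62.067/230 = 0.270 A.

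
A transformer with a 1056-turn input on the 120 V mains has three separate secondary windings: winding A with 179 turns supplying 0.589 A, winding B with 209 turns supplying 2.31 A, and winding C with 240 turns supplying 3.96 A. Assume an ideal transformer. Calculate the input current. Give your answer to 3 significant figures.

I_in ≈ 1.46 A

V_A = 120 × 179/1056 = 20.341 V; V_B = 120 × 209/1056 = 23.750 V; V_C = 120 × 240/1056 = 27.273 V.
P_out = V_A I_A + V_B I_B + V_C I_C = 20.341×0.589 + 23.750×2.31 + 27.273×3.96 = 11.981 + 54.863 + 108.00 = 174.84 W.
Ideal ⇒ P_in = P_out, so I_in = P_out/V_in = 174.84/120 = 1.46 A.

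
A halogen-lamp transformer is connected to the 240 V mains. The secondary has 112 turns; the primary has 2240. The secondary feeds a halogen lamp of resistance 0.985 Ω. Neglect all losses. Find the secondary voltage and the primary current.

V_s ≈ 12.0 V, I_p ≈ 0.609 A

V_s = V_p × N_s/N_p = 240 × 112/2240 = 12.000 V.
I_s = V_s/R = 12.000/0.985 = 12.183 A.
I_p = I_s × N_s/N_p = 12.183 × 112/2240 = 0.609 A.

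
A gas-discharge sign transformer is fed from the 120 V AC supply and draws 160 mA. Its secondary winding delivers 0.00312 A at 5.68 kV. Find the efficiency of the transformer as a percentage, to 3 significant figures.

P_in = 120 × 0.160 = 19.2000 W.
P_out = 5680 × 0.00312 = 17.7216 W.
η = P_out/P_in = 17.7216/19.2000 = 0.923.

η ≈ 92.3%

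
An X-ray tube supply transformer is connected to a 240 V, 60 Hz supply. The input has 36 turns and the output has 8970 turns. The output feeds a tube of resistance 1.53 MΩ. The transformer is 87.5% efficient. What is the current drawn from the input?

I_in ≈ 11.1 A

V_out = 240 × 8970/36 = 59800 V.
I_out = V_out/R = 59800/(1.53×10^6) = 0.039085 A.
P_out = V_out I_out = 59800 × 0.039085 = 2337.3 W.
P_in = P_out/η = 2337.3/0.875 = 2671.2 W.
I_in = P_in/V_in = 2671.2/240 = 11.1 A.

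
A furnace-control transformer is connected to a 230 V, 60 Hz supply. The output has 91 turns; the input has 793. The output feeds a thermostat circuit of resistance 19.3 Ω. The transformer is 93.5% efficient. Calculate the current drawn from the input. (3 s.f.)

V_out = 230 × 91/793 = 26.393 V.
I_out = V_out/R = 26.393/19.3 = 1.3675 A.
P_out = V_out I_out = 26.393 × 1.3675 = 36.094 W.
P_in = P_out/η = 36.094/0.935 = 38.603 W.
I_in = P_in/V_in = 38.603/230 = 0.168 A.

I_in ≈ 0.168 A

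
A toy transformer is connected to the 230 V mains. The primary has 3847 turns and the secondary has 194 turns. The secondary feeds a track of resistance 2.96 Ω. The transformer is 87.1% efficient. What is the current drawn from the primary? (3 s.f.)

V_s = 230 × 194/3847 = 11.599 V.
I_s = V_s/R = 11.599/2.96 = 3.9185 A.
P_out = V_s I_s = 11.599 × 3.9185 = 45.449 W.
P_in = P_out/η = 45.449/0.871 = 52.180 W.
I_p = P_in/V_p = 52.180/230 = 0.227 A.

I_p ≈ 0.227 A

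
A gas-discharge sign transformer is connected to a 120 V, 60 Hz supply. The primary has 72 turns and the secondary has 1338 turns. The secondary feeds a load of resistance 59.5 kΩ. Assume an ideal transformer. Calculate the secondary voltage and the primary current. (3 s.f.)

V_s ≈ 2230 V, I_p ≈ 0.696 A

V_s = V_p × N_s/N_p = 120 × 1338/72 = 2230.0 V.
I_s = V_s/R = 2230.0/59500 = 0.037479 A.
I_p = I_s × N_s/N_p = 0.037479 × 1338/72 = 0.696 A.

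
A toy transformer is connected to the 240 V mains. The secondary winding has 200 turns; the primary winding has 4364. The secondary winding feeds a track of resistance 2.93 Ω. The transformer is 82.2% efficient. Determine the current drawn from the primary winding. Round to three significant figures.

V_s = 240 × 200/4364 = 10.999 V.
I_s = V_s/R = 10.999/2.93 = 3.7540 A.
P_out = V_s I_s = 10.999 × 3.7540 = 41.290 W.
P_in = P_out/η = 41.290/0.822 = 50.231 W.
I_p = P_in/V_p = 50.231/240 = 0.209 A.

I_p ≈ 0.209 A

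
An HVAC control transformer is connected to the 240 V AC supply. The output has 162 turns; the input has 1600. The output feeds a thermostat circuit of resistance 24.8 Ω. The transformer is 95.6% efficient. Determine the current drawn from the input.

I_in ≈ 0.104 A

V_out = 240 × 162/1600 = 24.300 V.
I_out = V_out/R = 24.300/24.8 = 0.97984 A.
P_out = V_out I_out = 24.300 × 0.97984 = 23.810 W.
P_in = P_out/η = 23.810/0.956 = 24.906 W.
I_in = P_in/V_in = 24.906/240 = 0.104 A.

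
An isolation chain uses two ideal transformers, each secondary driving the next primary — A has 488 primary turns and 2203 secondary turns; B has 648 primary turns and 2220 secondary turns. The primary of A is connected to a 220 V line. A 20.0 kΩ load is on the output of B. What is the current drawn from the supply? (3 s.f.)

After A: V = 220.00 × 2203/488 = 993.16 V.
After B: V = 993.16 × 2220/648 = 3402.5 V.
I_load = 3402.5/20000 = 0.17012 A, so P_out = 3402.5 × 0.17012 = 578.84 W.
All ideal ⇒ P_in = P_out, so I_supply = 578.84/220 = 2.63 A.

I_supply ≈ 2.63 A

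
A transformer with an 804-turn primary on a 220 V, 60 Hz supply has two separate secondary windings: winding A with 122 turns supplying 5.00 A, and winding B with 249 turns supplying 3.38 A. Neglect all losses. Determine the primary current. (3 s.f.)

V_A = 220 × 122/804 = 33.383 V; V_B = 220 × 249/804 = 68.134 V.
P_out = V_A I_A + V_B I_B = 33.383×5.00 + 68.134×3.38 = 166.92 + 230.29 = 397.21 W.
Ideal ⇒ P_in = P_out, so I_p = P_out/V_p = 397.21/220 = 1.81 A.

I_p ≈ 1.81 A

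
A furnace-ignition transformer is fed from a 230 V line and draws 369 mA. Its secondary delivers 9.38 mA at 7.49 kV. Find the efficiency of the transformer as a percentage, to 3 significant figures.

η ≈ 82.8%

P_in = 230 × 0.369 = 84.8700 W.
P_out = 7490 × 0.00938 = 70.2562 W.
η = P_out/P_in = 70.2562/84.8700 = 0.828.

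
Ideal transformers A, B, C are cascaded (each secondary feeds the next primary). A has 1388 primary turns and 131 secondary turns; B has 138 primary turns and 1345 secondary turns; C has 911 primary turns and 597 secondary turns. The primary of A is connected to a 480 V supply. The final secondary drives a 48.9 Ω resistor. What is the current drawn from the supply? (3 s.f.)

I_supply ≈ 3.57 A

After A: V = 480.00 × 131/1388 = 45.303 V.
After B: V = 45.303 × 1345/138 = 441.54 V.
After C: V = 441.54 × 597/911 = 289.35 V.
I_load = 289.35/48.9 = 5.9172 A, so P_out = 289.35 × 5.9172 = 1712.1 W.
All ideal ⇒ P_in = P_out, so I_supply = 1712.1/480 = 3.57 A.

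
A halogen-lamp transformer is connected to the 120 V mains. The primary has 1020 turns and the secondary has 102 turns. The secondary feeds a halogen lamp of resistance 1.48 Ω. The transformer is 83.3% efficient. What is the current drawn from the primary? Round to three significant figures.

V_s = 120 × 102/1020 = 12.000 V.
I_s = V_s/R = 12.000/1.48 = 8.1081 A.
P_out = V_s I_s = 12.000 × 8.1081 = 97.297 W.
P_in = P_out/η = 97.297/0.833 = 116.80 W.
I_p = P_in/V_p = 116.80/120 = 0.973 A.

I_p ≈ 0.973 A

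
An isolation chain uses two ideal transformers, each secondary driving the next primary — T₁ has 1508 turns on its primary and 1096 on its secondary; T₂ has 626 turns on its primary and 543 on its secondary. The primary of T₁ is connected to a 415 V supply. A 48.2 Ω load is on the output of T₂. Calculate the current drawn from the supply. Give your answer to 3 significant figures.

Secondary of T₁: V = 415.00 × 1096/1508 = 301.62 V.
Secondary of T₂: V = 301.62 × 543/626 = 261.63 V.
I_load = 261.63/48.2 = 5.4279 A, so P_out = 261.63 × 5.4279 = 1420.1 W.
All ideal ⇒ P_in = P_out, so I_supply = 1420.1/415 = 3.42 A.

I_supply ≈ 3.42 A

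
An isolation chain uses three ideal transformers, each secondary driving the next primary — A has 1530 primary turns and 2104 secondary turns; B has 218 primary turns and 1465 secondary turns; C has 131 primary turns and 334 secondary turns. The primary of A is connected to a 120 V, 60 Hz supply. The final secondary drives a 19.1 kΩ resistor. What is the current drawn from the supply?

I_supply ≈ 3.49 A

After A: V = 120.00 × 2104/1530 = 165.02 V.
After B: V = 165.02 × 1465/218 = 1109.0 V.
After C: V = 1109.0 × 334/131 = 2827.4 V.
I_load = 2827.4/19100 = 0.14803 A, so P_out = 2827.4 × 0.14803 = 418.55 W.
All ideal ⇒ P_in = P_out, so I_supply = 418.55/120 = 3.49 A.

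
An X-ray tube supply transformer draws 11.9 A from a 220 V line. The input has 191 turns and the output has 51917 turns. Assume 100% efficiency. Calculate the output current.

I_out/I_in = N_in/N_out, so I_out = 11.9 × 191/51917 = 0.0438 A.

I_out ≈ 0.0438 A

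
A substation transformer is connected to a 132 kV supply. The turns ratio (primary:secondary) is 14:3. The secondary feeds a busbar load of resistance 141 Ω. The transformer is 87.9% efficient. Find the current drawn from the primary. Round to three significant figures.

I_p ≈ 48.9 A

V_s = 132000 × 3/14 = 28286 V.
I_s = V_s/R = 28286/141 = 200.61 A.
P_out = V_s I_s = 28286 × 200.61 = 5.6743×10^6 W.
P_in = P_out/η = 5.6743×10^6/0.879 = 6.4554×10^6 W.
I_p = P_in/V_p = 6.4554×10^6/132000 = 48.9 A.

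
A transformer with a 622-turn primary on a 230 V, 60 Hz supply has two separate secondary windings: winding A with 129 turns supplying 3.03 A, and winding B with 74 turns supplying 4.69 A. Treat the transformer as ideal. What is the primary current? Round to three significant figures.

I_p ≈ 1.19 A

V_A = 230 × 129/622 = 47.701 V; V_B = 230 × 74/622 = 27.363 V.
P_out = V_A I_A + V_B I_B = 47.701×3.03 + 27.363×4.69 = 144.53 + 128.33 = 272.87 W.
Ideal ⇒ P_in = P_out, so I_p = P_out/V_p = 272.87/230 = 1.19 A.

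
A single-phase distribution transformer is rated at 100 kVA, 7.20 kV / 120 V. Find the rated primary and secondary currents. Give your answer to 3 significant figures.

I_p = S/V_p = 100000/7200 = 13.9 A.
I_s = S/V_s = 100000/120 = 833 A.

I_p ≈ 13.9 A, I_s ≈ 833 A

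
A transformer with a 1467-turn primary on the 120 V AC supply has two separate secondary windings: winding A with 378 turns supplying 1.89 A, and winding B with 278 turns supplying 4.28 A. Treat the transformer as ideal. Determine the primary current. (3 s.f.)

V_A = 120 × 378/1467 = 30.920 V; V_B = 120 × 278/1467 = 22.740 V.
P_out = V_A I_A + V_B I_B = 30.920×1.89 + 22.740×4.28 = 58.439 + 97.328 = 155.77 W.
Ideal ⇒ P_in = P_out, so I_p = P_out/V_p = 155.77/120 = 1.30 A.

I_p ≈ 1.30 A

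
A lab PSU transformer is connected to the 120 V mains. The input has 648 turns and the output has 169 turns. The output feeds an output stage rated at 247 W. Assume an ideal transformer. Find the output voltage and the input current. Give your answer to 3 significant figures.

V_out ≈ 31.3 V, I_in ≈ 2.06 A

V_out = V_in × N_out/N_in = 120 × 169/648 = 31.296 V.
I_out = P/V_out = 247/31.296 = 7.8923 A.
I_in = I_out × N_out/N_in = 7.8923 × 169/648 = 2.06 A.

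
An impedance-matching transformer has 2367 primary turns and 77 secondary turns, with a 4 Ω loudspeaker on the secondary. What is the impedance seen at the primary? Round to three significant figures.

Z_p ≈ 3780 Ω

Z_p = (N_p/N_s)² × Z_s = (2367/77)² × 4 = 3780 Ω.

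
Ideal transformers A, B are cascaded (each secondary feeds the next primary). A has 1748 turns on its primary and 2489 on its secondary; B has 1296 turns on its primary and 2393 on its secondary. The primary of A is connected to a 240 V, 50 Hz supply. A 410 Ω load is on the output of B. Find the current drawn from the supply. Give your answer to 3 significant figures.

Secondary of A: V = 240.00 × 2489/1748 = 341.74 V.
Secondary of B: V = 341.74 × 2393/1296 = 631.00 V.
I_load = 631.00/410 = 1.5390 A, so P_out = 631.00 × 1.5390 = 971.14 W.
All ideal ⇒ P_in = P_out, so I_supply = 971.14/240 = 4.05 A.

I_supply ≈ 4.05 A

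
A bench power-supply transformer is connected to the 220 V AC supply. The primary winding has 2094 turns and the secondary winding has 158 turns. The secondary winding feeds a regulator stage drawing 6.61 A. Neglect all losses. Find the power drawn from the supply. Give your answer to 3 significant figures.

I_p = I_s × N_s/N_p = 6.61 × 158/2094 = 0.49875 A.
P = V_p I_p = 220 × 0.49875 = 110 W.

P ≈ 110 W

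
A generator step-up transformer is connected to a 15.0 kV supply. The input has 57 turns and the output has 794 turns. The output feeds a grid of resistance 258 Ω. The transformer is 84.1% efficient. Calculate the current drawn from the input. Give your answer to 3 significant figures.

V_out = 15000 × 794/57 = 208950 V.
I_out = V_out/R = 208950/258 = 809.87 A.
P_out = V_out I_out = 208950 × 809.87 = 1.6922×10^8 W.
P_in = P_out/η = 1.6922×10^8/0.841 = 2.0121×10^8 W.
I_in = P_in/V_in = 2.0121×10^8/15000 = 13400 A.

I_in ≈ 13400 A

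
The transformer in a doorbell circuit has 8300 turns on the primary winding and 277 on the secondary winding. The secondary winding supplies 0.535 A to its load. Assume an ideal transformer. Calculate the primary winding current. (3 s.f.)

For an ideal transformer I_p/I_s = N_s/N_p, so I_p = 0.535 × 277/8300 = 0.0179 A.

I_p ≈ 0.0179 A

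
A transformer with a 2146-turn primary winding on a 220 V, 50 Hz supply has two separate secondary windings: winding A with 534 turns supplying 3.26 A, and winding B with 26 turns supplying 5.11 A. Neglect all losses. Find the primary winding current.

V_A = 220 × 534/2146 = 54.744 V; V_B = 220 × 26/2146 = 2.6654 V.
P_out = V_A I_A + V_B I_B = 54.744×3.26 + 2.6654×5.11 = 178.46 + 13.620 = 192.08 W.
Ideal ⇒ P_in = P_out, so I_p = P_out/V_p = 192.08/220 = 0.873 A.

I_p ≈ 0.873 A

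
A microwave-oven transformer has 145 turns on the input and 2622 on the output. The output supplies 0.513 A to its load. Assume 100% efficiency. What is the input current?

For an ideal transformer I_in/I_out = N_out/N_in, so I_in = 0.513 × 2622/145 = 9.28 A.

I_in ≈ 9.28 A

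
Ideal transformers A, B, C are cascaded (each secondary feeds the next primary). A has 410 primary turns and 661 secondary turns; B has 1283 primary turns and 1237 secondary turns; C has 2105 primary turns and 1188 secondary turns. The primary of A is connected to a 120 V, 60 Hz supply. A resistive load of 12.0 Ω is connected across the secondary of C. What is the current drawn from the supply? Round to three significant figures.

After A: V = 120.00 × 661/410 = 193.46 V.
After B: V = 193.46 × 1237/1283 = 186.53 V.
After C: V = 186.53 × 1188/2105 = 105.27 V.
I_load = 105.27/12.0 = 8.7725 A, so P_out = 105.27 × 8.7725 = 923.49 W.
All ideal ⇒ P_in = P_out, so I_supply = 923.49/120 = 7.70 A.

I_supply ≈ 7.70 A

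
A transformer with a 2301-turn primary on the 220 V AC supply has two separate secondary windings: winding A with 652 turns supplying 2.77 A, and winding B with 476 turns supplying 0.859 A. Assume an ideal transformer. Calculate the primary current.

I_p ≈ 0.963 A

V_A = 220 × 652/2301 = 62.338 V; V_B = 220 × 476/2301 = 45.511 V.
P_out = V_A I_A + V_B I_B = 62.338×2.77 + 45.511×0.859 = 172.68 + 39.094 = 211.77 W.
Ideal ⇒ P_in = P_out, so I_p = P_out/V_p = 211.77/220 = 0.963 A.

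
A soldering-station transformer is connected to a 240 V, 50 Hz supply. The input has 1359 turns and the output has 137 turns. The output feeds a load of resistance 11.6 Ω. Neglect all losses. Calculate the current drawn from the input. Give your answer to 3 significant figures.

I_in ≈ 0.210 A

V_out = V_in × N_out/N_in = 240 × 137/1359 = 24.194 V.
I_out = V_out/R = 24.194/11.6 = 2.0857 A.
For an ideal transformer I_in N_in = I_out N_out, so I_in = 2.0857 × 137/1359 = 0.210 A.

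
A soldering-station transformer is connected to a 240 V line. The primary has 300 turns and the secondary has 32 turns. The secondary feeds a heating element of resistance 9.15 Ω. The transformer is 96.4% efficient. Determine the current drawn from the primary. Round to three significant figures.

V_s = 240 × 32/300 = 25.600 V.
I_s = V_s/R = 25.600/9.15 = 2.7978 A.
P_out = V_s I_s = 25.600 × 2.7978 = 71.624 W.
P_in = P_out/η = 71.624/0.964 = 74.299 W.
I_p = P_in/V_p = 74.299/240 = 0.310 A.

I_p ≈ 0.310 A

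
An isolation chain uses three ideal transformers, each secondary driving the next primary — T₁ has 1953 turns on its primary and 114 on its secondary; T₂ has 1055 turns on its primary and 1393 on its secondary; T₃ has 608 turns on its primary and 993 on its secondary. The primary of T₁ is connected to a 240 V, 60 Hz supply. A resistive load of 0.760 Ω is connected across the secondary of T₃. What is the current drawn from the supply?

Secondary of T₁: V = 240.00 × 114/1953 = 14.009 V.
Secondary of T₂: V = 14.009 × 1393/1055 = 18.497 V.
Secondary of T₃: V = 18.497 × 993/608 = 30.211 V.
I_load = 30.211/0.760 = 39.751 A, so P_out = 30.211 × 39.751 = 1200.9 W.
All ideal ⇒ P_in = P_out, so I_supply = 1200.9/240 = 5.00 A.

I_supply ≈ 5.00 A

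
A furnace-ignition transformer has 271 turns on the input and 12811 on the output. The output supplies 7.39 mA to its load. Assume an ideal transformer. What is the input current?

I_in ≈ 0.349 A

For an ideal transformer I_in/I_out = N_out/N_in, so I_in = 0.00739 × 12811/271 = 0.349 A.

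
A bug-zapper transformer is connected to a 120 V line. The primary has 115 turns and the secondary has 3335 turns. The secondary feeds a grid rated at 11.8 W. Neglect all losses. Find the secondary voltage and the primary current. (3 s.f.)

V_s ≈ 3480 V, I_p ≈ 0.0983 A

V_s = V_p × N_s/N_p = 120 × 3335/115 = 3480.0 V.
I_s = P/V_s = 11.8/3480.0 = 0.0033908 A.
I_p = I_s × N_s/N_p = 0.0033908 × 3335/115 = 0.0983 A.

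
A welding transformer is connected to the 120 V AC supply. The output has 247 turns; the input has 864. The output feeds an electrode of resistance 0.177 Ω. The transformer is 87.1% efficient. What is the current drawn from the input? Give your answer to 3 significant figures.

V_out = 120 × 247/864 = 34.306 V.
I_out = V_out/R = 34.306/0.177 = 193.82 A.
P_out = V_out I_out = 34.306 × 193.82 = 6649.0 W.
P_in = P_out/η = 6649.0/0.871 = 7633.7 W.
I_in = P_in/V_in = 7633.7/120 = 63.6 A.

I_in ≈ 63.6 A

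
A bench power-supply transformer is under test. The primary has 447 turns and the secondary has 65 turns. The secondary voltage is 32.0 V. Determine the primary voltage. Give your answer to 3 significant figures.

V_p/V_s = N_p/N_s, so V_p = 32.0 × 447/65 = 220 V.

V_p ≈ 220 V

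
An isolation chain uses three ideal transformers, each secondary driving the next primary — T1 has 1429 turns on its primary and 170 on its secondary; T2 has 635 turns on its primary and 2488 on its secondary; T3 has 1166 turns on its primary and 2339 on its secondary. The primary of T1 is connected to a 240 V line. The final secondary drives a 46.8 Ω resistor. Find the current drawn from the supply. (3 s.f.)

After T1: V = 240.00 × 170/1429 = 28.551 V.
After T2: V = 28.551 × 2488/635 = 111.87 V.
After T3: V = 111.87 × 2339/1166 = 224.41 V.
I_load = 224.41/46.8 = 4.7950 A, so P_out = 224.41 × 4.7950 = 1076.0 W.
All ideal ⇒ P_in = P_out, so I_supply = 1076.0/240 = 4.48 A.

I_supply ≈ 4.48 A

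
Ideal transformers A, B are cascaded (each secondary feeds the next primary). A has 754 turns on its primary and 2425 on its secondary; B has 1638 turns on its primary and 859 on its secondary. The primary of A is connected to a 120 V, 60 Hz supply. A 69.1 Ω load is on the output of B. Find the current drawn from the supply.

Secondary of A: V = 120.00 × 2425/754 = 385.94 V.
Secondary of B: V = 385.94 × 859/1638 = 202.40 V.
I_load = 202.40/69.1 = 2.9290 A, so P_out = 202.40 × 2.9290 = 592.82 W.
All ideal ⇒ P_in = P_out, so I_supply = 592.82/120 = 4.94 A.

I_supply ≈ 4.94 A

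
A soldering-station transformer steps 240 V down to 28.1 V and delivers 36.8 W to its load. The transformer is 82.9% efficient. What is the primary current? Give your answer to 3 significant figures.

P_in = P_out/η = 36.8/0.829 = 44.391 W.
I_p = P_in/V_p = 44.391/240 = 0.185 A.

I_p ≈ 0.185 A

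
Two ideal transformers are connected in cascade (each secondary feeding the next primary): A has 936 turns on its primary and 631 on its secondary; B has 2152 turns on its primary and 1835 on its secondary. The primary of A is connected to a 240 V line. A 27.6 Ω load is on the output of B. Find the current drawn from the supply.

Secondary of A: V = 240.00 × 631/936 = 161.79 V.
Secondary of B: V = 161.79 × 1835/2152 = 137.96 V.
I_load = 137.96/27.6 = 4.9986 A, so P_out = 137.96 × 4.9986 = 689.62 W.
All ideal ⇒ P_in = P_out, so I_supply = 689.62/240 = 2.87 A.

I_supply ≈ 2.87 A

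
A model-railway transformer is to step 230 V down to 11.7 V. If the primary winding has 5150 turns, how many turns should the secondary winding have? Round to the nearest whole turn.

N_s/N_p = V_s/V_p, so N_s = 5150 × 11.7/230 = 262.0 ≈ 262 turns.

N_s = 262 turns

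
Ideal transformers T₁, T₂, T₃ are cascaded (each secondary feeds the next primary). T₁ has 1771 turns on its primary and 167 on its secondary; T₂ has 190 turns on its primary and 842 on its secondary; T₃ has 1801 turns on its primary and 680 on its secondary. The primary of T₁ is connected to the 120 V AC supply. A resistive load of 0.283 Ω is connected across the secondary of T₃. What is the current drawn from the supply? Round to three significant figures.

Secondary of T₁: V = 120.00 × 167/1771 = 11.316 V.
Secondary of T₂: V = 11.316 × 842/190 = 50.146 V.
Secondary of T₃: V = 50.146 × 680/1801 = 18.934 V.
I_load = 18.934/0.283 = 66.903 A, so P_out = 18.934 × 66.903 = 1266.7 W.
All ideal ⇒ P_in = P_out, so I_supply = 1266.7/120 = 10.6 A.

I_supply ≈ 10.6 A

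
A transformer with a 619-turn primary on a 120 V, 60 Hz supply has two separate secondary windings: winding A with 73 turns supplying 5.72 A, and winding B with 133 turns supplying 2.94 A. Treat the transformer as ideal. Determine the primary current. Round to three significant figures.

V_A = 120 × 73/619 = 14.152 V; V_B = 120 × 133/619 = 25.784 V.
P_out = V_A I_A + V_B I_B = 14.152×5.72 + 25.784×2.94 = 80.949 + 75.804 = 156.75 W.
Ideal ⇒ P_in = P_out, so I_p = P_out/V_p = 156.75/120 = 1.31 A.

I_p ≈ 1.31 A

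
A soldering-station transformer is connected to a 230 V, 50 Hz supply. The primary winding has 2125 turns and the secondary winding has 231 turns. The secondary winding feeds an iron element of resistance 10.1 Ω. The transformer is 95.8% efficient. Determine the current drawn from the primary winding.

V_s = 230 × 231/2125 = 25.002 V.
I_s = V_s/R = 25.002/10.1 = 2.4755 A.
P_out = V_s I_s = 25.002 × 2.4755 = 61.893 W.
P_in = P_out/η = 61.893/0.958 = 64.606 W.
I_p = P_in/V_p = 64.606/230 = 0.281 A.

I_p ≈ 0.281 A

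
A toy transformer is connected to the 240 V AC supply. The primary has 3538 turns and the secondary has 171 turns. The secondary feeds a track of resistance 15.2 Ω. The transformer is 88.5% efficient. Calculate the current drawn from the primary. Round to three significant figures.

I_p ≈ 0.0417 A

V_s = 240 × 171/3538 = 11.600 V.
I_s = V_s/R = 11.600/15.2 = 0.76314 A.
P_out = V_s I_s = 11.600 × 0.76314 = 8.8523 W.
P_in = P_out/η = 8.8523/0.885 = 10.003 W.
I_p = P_in/V_p = 10.003/240 = 0.0417 A.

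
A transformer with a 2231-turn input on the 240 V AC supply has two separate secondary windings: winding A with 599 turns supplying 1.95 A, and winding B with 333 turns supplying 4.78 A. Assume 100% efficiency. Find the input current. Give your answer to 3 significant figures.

V_A = 240 × 599/2231 = 64.437 V; V_B = 240 × 333/2231 = 35.823 V.
P_out = V_A I_A + V_B I_B = 64.437×1.95 + 35.823×4.78 = 125.65 + 171.23 = 296.88 W.
Ideal ⇒ P_in = P_out, so I_in = P_out/V_in = 296.88/240 = 1.24 A.

I_in ≈ 1.24 A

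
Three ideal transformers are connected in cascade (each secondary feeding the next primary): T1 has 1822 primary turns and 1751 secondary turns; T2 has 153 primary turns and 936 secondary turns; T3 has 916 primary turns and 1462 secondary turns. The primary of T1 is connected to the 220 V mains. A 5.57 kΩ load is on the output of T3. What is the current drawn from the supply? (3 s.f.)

I_supply ≈ 3.48 A

Secondary of T1: V = 220.00 × 1751/1822 = 211.43 V.
Secondary of T2: V = 211.43 × 936/153 = 1293.4 V.
Secondary of T3: V = 1293.4 × 1462/916 = 2064.4 V.
I_load = 2064.4/5570 = 0.37063 A, so P_out = 2064.4 × 0.37063 = 765.14 W.
All ideal ⇒ P_in = P_out, so I_supply = 765.14/220 = 3.48 A.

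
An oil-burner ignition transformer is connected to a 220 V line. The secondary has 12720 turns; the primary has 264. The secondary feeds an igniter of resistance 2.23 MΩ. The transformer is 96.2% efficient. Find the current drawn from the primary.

V_s = 220 × 12720/264 = 10600 V.
I_s = V_s/R = 10600/(2.23×10^6) = 0.0047534 A.
P_out = V_s I_s = 10600 × 0.0047534 = 50.386 W.
P_in = P_out/η = 50.386/0.962 = 52.376 W.
I_p = P_in/V_p = 52.376/220 = 0.238 A.

I_p ≈ 0.238 A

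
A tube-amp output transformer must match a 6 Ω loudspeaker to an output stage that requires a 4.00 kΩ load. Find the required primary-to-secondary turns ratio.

Z_p/Z_s = (N_p/N_s)², so N_p/N_s = √(4000/6) = √667 = 25.8.

N_p/N_s ≈ 25.8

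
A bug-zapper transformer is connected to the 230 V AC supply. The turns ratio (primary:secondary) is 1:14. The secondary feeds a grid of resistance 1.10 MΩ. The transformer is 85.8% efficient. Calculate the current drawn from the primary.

V_s = 230 × 14/1 = 3220.0 V.
I_s = V_s/R = 3220.0/(1.10×10^6) = 0.0029273 A.
P_out = V_s I_s = 3220.0 × 0.0029273 = 9.4258 W.
P_in = P_out/η = 9.4258/0.858 = 10.986 W.
I_p = P_in/V_p = 10.986/230 = 0.0478 A.

I_p ≈ 0.0478 A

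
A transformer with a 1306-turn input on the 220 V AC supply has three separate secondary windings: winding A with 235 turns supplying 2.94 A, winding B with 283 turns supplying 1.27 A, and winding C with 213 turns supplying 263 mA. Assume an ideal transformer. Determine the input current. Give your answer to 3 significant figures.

V_A = 220 × 235/1306 = 39.587 V; V_B = 220 × 283/1306 = 47.672 V; V_C = 220 × 213/1306 = 35.881 V.
P_out = V_A I_A + V_B I_B + V_C I_C = 39.587×2.94 + 47.672×1.27 + 35.881×0.263 = 116.38 + 60.544 + 9.4366 = 186.36 W.
Ideal ⇒ P_in = P_out, so I_in = P_out/V_in = 186.36/220 = 0.847 A.

I_in ≈ 0.847 A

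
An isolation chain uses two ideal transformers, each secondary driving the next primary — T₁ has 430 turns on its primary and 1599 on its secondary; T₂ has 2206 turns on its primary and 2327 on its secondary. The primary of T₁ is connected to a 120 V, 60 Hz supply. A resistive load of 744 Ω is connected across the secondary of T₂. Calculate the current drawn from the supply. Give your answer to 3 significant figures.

I_supply ≈ 2.48 A

After T₁: V = 120.00 × 1599/430 = 446.23 V.
After T₂: V = 446.23 × 2327/2206 = 470.71 V.
I_load = 470.71/744 = 0.63267 A, so P_out = 470.71 × 0.63267 = 297.80 W.
All ideal ⇒ P_in = P_out, so I_supply = 297.80/120 = 2.48 A.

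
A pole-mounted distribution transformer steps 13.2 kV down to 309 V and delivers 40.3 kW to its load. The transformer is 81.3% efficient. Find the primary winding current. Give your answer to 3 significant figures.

P_in = P_out/η = 40300/0.813 = 49569 W.
I_p = P_in/V_p = 49569/13200 = 3.76 A.

I_p ≈ 3.76 A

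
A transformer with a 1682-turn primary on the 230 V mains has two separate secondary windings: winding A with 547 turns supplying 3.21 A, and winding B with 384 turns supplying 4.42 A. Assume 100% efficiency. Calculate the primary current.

I_p ≈ 2.05 A

V_A = 230 × 547/1682 = 74.798 V; V_B = 230 × 384/1682 = 52.509 V.
P_out = V_A I_A + V_B I_B = 74.798×3.21 + 52.509×4.42 = 240.10 + 232.09 = 472.19 W.
Ideal ⇒ P_in = P_out, so I_p = P_out/V_p = 472.19/230 = 2.05 A.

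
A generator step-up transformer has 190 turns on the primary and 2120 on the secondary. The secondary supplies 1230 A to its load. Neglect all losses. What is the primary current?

For an ideal transformer I_p/I_s = N_s/N_p, so I_p = 1230 × 2120/190 = 13700 A.

I_p ≈ 13700 A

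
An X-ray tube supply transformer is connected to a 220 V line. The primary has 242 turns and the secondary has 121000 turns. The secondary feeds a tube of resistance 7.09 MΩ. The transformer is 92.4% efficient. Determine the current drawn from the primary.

V_s = 220 × 121000/242 = 110000 V.
I_s = V_s/R = 110000/(7.09×10^6) = 0.015515 A.
P_out = V_s I_s = 110000 × 0.015515 = 1706.6 W.
P_in = P_out/η = 1706.6/0.924 = 1847.0 W.
I_p = P_in/V_p = 1847.0/220 = 8.40 A.

I_p ≈ 8.40 A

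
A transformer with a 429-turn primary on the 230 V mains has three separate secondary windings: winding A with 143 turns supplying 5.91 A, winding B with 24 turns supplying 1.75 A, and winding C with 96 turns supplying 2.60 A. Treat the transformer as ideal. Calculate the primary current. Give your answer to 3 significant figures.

I_p ≈ 2.65 A

V_A = 230 × 143/429 = 76.667 V; V_B = 230 × 24/429 = 12.867 V; V_C = 230 × 96/429 = 51.469 V.
P_out = V_A I_A + V_B I_B + V_C I_C = 76.667×5.91 + 12.867×1.75 + 51.469×2.60 = 453.10 + 22.517 + 133.82 = 609.44 W.
Ideal ⇒ P_in = P_out, so I_p = P_out/V_p = 609.44/230 = 2.65 A.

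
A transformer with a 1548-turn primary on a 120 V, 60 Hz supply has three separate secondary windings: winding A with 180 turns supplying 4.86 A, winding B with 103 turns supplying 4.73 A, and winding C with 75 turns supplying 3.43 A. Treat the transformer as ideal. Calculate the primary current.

I_p ≈ 1.05 A

V_A = 120 × 180/1548 = 13.953 V; V_B = 120 × 103/1548 = 7.9845 V; V_C = 120 × 75/1548 = 5.8140 V.
P_out = V_A I_A + V_B I_B + V_C I_C = 13.953×4.86 + 7.9845×4.73 + 5.8140×3.43 = 67.814 + 37.767 + 19.942 = 125.52 W.
Ideal ⇒ P_in = P_out, so I_p = P_out/V_p = 125.52/120 = 1.05 A.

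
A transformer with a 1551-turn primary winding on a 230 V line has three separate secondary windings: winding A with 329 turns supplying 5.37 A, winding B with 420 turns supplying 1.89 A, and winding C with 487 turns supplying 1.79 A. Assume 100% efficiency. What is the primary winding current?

I_p ≈ 2.21 A

V_A = 230 × 329/1551 = 48.788 V; V_B = 230 × 420/1551 = 62.282 V; V_C = 230 × 487/1551 = 72.218 V.
P_out = V_A I_A + V_B I_B + V_C I_C = 48.788×5.37 + 62.282×1.89 + 72.218×1.79 = 261.99 + 117.71 + 129.27 = 508.97 W.
Ideal ⇒ P_in = P_out, so I_p = P_out/V_p = 508.97/230 = 2.21 A.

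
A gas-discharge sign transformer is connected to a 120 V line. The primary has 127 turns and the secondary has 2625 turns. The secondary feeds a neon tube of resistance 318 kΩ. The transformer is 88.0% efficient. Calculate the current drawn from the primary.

V_s = 120 × 2625/127 = 2480.3 V.
I_s = V_s/R = 2480.3/318000 = 0.0077997 A.
P_out = V_s I_s = 2480.3 × 0.0077997 = 19.346 W.
P_in = P_out/η = 19.346/0.880 = 21.984 W.
I_p = P_in/V_p = 21.984/120 = 0.183 A.

I_p ≈ 0.183 A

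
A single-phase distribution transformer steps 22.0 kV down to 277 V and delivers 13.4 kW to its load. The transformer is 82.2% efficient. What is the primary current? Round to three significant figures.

P_in = P_out/η = 13400/0.822 = 16302 W.
I_p = P_in/V_p = 16302/22000 = 0.741 A.

I_p ≈ 0.741 A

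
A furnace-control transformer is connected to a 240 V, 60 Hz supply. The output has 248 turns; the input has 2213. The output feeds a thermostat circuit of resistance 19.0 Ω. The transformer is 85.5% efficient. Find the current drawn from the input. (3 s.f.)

I_in ≈ 0.186 A

V_out = 240 × 248/2213 = 26.896 V.
I_out = V_out/R = 26.896/19.0 = 1.4156 A.
P_out = V_out I_out = 26.896 × 1.4156 = 38.072 W.
P_in = P_out/η = 38.072/0.855 = 44.529 W.
I_in = P_in/V_in = 44.529/240 = 0.186 A.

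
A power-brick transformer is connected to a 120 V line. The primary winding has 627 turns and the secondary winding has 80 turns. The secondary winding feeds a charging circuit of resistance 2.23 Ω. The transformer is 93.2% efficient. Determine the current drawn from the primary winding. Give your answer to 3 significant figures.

V_s = 120 × 80/627 = 15.311 V.
I_s = V_s/R = 15.311/2.23 = 6.8659 A.
P_out = V_s I_s = 15.311 × 6.8659 = 105.12 W.
P_in = P_out/η = 105.12/0.932 = 112.79 W.
I_p = P_in/V_p = 112.79/120 = 0.940 A.

I_p ≈ 0.940 A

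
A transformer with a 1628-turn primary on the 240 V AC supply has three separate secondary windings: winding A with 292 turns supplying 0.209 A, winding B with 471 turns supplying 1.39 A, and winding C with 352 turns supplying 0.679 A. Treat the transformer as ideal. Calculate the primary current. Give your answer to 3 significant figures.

V_A = 240 × 292/1628 = 43.047 V; V_B = 240 × 471/1628 = 69.435 V; V_C = 240 × 352/1628 = 51.892 V.
P_out = V_A I_A + V_B I_B + V_C I_C = 43.047×0.209 + 69.435×1.39 + 51.892×0.679 = 8.9968 + 96.514 + 35.235 = 140.75 W.
Ideal ⇒ P_in = P_out, so I_p = P_out/V_p = 140.75/240 = 0.586 A.

I_p ≈ 0.586 A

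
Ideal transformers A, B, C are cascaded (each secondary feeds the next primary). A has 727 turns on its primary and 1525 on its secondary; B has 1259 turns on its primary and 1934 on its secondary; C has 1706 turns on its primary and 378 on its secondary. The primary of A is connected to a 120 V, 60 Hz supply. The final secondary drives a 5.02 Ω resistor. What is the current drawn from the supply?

After A: V = 120.00 × 1525/727 = 251.72 V.
After B: V = 251.72 × 1934/1259 = 386.68 V.
After C: V = 386.68 × 378/1706 = 85.676 V.
I_load = 85.676/5.02 = 17.067 A, so P_out = 85.676 × 17.067 = 1462.2 W.
All ideal ⇒ P_in = P_out, so I_supply = 1462.2/120 = 12.2 A.

I_supply ≈ 12.2 A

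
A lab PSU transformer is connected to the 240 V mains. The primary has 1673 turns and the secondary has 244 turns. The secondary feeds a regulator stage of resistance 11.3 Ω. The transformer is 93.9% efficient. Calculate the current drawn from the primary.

V_s = 240 × 244/1673 = 35.003 V.
I_s = V_s/R = 35.003/11.3 = 3.0976 A.
P_out = V_s I_s = 35.003 × 3.0976 = 108.43 W.
P_in = P_out/η = 108.43/0.939 = 115.47 W.
I_p = P_in/V_p = 115.47/240 = 0.481 A.

I_p ≈ 0.481 A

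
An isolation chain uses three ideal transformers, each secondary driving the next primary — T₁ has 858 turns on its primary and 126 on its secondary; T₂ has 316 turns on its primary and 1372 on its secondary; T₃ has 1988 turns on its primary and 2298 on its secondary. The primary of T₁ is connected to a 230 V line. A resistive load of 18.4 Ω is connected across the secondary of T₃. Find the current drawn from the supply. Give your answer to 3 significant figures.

I_supply ≈ 6.79 A

Secondary of T₁: V = 230.00 × 126/858 = 33.776 V.
Secondary of T₂: V = 33.776 × 1372/316 = 146.65 V.
Secondary of T₃: V = 146.65 × 2298/1988 = 169.52 V.
I_load = 169.52/18.4 = 9.2128 A, so P_out = 169.52 × 9.2128 = 1561.7 W.
All ideal ⇒ P_in = P_out, so I_supply = 1561.7/230 = 6.79 A.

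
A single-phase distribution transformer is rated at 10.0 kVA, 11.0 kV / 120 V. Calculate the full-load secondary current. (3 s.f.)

I_s ≈ 83.3 A

I_s = S/V_s = 10000/120 = 83.3 A.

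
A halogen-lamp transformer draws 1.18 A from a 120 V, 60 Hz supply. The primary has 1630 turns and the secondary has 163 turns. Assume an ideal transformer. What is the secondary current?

I_s/I_p = N_p/N_s, so I_s = 1.18 × 1630/163 = 11.8 A.

I_s ≈ 11.8 A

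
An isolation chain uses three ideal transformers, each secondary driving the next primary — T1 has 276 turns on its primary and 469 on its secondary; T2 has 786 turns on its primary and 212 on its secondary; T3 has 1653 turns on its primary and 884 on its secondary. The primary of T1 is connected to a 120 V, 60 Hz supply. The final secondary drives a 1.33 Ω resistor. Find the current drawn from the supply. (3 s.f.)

I_supply ≈ 5.42 A

After T1: V = 120.00 × 469/276 = 203.91 V.
After T2: V = 203.91 × 212/786 = 54.999 V.
After T3: V = 54.999 × 884/1653 = 29.413 V.
I_load = 29.413/1.33 = 22.115 A, so P_out = 29.413 × 22.115 = 650.46 W.
All ideal ⇒ P_in = P_out, so I_supply = 650.46/120 = 5.42 A.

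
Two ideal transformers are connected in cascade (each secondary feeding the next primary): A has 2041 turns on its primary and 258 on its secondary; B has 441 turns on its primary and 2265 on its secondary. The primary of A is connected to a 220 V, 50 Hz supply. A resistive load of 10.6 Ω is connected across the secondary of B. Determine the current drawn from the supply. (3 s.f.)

After A: V = 220.00 × 258/2041 = 27.810 V.
After B: V = 27.810 × 2265/441 = 142.83 V.
I_load = 142.83/10.6 = 13.475 A, so P_out = 142.83 × 13.475 = 1924.7 W.
All ideal ⇒ P_in = P_out, so I_supply = 1924.7/220 = 8.75 A.

I_supply ≈ 8.75 A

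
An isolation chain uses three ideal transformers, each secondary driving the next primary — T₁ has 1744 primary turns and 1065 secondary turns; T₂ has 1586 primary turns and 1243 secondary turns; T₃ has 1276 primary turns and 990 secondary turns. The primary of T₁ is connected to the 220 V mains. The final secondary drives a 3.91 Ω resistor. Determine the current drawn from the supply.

I_supply ≈ 7.76 A

After T₁: V = 220.00 × 1065/1744 = 134.35 V.
After T₂: V = 134.35 × 1243/1586 = 105.29 V.
After T₃: V = 105.29 × 990/1276 = 81.692 V.
I_load = 81.692/3.91 = 20.893 A, so P_out = 81.692 × 20.893 = 1706.8 W.
All ideal ⇒ P_in = P_out, so I_supply = 1706.8/220 = 7.76 A.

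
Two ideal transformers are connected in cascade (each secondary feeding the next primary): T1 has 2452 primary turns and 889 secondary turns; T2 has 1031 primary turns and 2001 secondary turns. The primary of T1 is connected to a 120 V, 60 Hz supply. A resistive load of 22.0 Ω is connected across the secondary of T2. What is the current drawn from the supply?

I_supply ≈ 2.70 A

After T1: V = 120.00 × 889/2452 = 43.507 V.
After T2: V = 43.507 × 2001/1031 = 84.441 V.
I_load = 84.441/22.0 = 3.8382 A, so P_out = 84.441 × 3.8382 = 324.10 W.
All ideal ⇒ P_in = P_out, so I_supply = 324.10/120 = 2.70 A.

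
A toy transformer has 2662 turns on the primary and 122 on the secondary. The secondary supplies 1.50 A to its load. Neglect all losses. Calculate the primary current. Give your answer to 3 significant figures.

For an ideal transformer I_p/I_s = N_s/N_p, so I_p = 1.50 × 122/2662 = 0.0687 A.

I_p ≈ 0.0687 A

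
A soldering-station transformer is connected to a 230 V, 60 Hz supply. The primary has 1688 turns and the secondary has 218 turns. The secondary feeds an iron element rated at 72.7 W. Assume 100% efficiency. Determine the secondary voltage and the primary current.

V_s ≈ 29.7 V, I_p ≈ 0.316 A

V_s = V_p × N_s/N_p = 230 × 218/1688 = 29.704 V.
I_s = P/V_s = 72.7/29.704 = 2.4475 A.
I_p = I_s × N_s/N_p = 2.4475 × 218/1688 = 0.316 A.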